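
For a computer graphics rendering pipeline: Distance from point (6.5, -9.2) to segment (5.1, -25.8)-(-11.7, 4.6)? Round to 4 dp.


Project P onto AB: t = 0.3988 (clamped to [0,1])
Closest point on segment: (-1.5999, -13.6763)
Distance: 9.2545

9.2545


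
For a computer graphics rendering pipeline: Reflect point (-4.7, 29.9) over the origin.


Reflection over origin: (x,y) -> (-x,-y)
(-4.7, 29.9) -> (4.7, -29.9)

(4.7, -29.9)


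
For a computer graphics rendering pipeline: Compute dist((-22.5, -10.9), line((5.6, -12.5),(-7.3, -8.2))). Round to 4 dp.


|cross product| = 100.19
|line direction| = sqrt(184.9) = 13.5978
Distance = 100.19/sqrt(184.9) = 7.3681

7.3681


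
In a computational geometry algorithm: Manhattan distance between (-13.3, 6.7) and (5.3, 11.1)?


|(-13.3)-5.3| + |6.7-11.1| = 18.6 + 4.4 = 23

23


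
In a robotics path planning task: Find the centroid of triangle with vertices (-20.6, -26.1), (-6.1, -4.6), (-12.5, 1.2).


Centroid = ((x_A+x_B+x_C)/3, (y_A+y_B+y_C)/3)
= (((-20.6)+(-6.1)+(-12.5))/3, ((-26.1)+(-4.6)+1.2)/3)
= (-13.0667, -9.8333)

(-13.0667, -9.8333)


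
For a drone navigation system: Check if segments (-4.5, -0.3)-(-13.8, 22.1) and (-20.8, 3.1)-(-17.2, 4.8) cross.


Cross products: d1=-39.95, d2=56.5, d3=333.5, d4=237.05
d1*d2 < 0 and d3*d4 < 0? no

No, they don't intersect


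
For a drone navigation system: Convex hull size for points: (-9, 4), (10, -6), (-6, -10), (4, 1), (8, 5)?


Convex hull vertices (CCW): (-9, 4), (-6, -10), (10, -6), (8, 5)
Count = 4

4


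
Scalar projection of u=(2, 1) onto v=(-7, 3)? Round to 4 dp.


u.v = -11, |v| = sqrt(58) = 7.6158
Scalar projection = u.v / |v| = -11 / sqrt(58) = -1.4444

-1.4444


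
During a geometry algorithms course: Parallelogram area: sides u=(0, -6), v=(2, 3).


|u x v| = |0*3 - (-6)*2|
= |0 - (-12)| = 12

12


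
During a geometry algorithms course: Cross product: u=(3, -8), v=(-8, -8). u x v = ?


u x v = u_x*v_y - u_y*v_x = 3*(-8) - (-8)*(-8)
= (-24) - 64 = -88

-88


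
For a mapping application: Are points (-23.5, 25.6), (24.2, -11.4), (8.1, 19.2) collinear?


Cross product: (24.2-(-23.5))*(19.2-25.6) - ((-11.4)-25.6)*(8.1-(-23.5))
= 863.92

No, not collinear


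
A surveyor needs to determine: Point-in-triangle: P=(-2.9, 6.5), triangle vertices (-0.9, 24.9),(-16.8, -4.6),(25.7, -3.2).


Cross products: AB x AP = 233.56, BC x BP = 452.29, CA x CP = 545.64
All same sign? yes

Yes, inside


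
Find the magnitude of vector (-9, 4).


|u| = sqrt((-9)^2 + 4^2) = sqrt(97) = 9.8489

9.8489


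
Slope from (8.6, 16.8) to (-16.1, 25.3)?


slope = (y2-y1)/(x2-x1) = (25.3-16.8)/((-16.1)-8.6) = 8.5/(-24.7) = -0.3441

-0.3441


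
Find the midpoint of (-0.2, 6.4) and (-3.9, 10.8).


M = (((-0.2)+(-3.9))/2, (6.4+10.8)/2)
= (-2.05, 8.6)

(-2.05, 8.6)


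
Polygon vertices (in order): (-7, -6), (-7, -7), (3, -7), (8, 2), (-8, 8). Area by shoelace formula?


Shoelace sum: ((-7)*(-7) - (-7)*(-6)) + ((-7)*(-7) - 3*(-7)) + (3*2 - 8*(-7)) + (8*8 - (-8)*2) + ((-8)*(-6) - (-7)*8)
= 323
Area = |323|/2 = 161.5

161.5


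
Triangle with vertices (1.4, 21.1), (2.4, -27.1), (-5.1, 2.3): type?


Side lengths squared: AB^2=2324.24, BC^2=920.61, CA^2=395.69
Sorted: [395.69, 920.61, 2324.24]
By sides: Scalene, By angles: Obtuse

Scalene, Obtuse


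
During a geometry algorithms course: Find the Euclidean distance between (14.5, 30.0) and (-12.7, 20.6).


dx=-27.2, dy=-9.4
d^2 = (-27.2)^2 + (-9.4)^2 = 828.2
d = sqrt(828.2) = 28.7785

28.7785


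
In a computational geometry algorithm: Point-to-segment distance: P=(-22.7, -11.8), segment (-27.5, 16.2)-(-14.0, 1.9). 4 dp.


Project P onto AB: t = 1 (clamped to [0,1])
Closest point on segment: (-14, 1.9)
Distance: 16.229

16.229


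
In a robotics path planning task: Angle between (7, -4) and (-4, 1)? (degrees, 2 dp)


u.v = -32, |u| = sqrt(65) = 8.0623, |v| = sqrt(17) = 4.1231
cos(theta) = u.v/(|u||v|) = -32/sqrt(1105) = -0.962651
theta = acos(-0.962651) = 164.29 degrees

164.29 degrees


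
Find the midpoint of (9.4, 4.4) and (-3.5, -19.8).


M = ((9.4+(-3.5))/2, (4.4+(-19.8))/2)
= (2.95, -7.7)

(2.95, -7.7)


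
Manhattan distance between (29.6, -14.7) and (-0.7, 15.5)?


|29.6-(-0.7)| + |(-14.7)-15.5| = 30.3 + 30.2 = 60.5

60.5


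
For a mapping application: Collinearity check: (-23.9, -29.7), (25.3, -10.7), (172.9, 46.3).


Cross product: (25.3-(-23.9))*(46.3-(-29.7)) - ((-10.7)-(-29.7))*(172.9-(-23.9))
= 0

Yes, collinear


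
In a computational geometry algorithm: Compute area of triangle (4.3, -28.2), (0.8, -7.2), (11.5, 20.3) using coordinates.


Area = |x_A(y_B-y_C) + x_B(y_C-y_A) + x_C(y_A-y_B)|/2
= |(-118.25) + 38.8 + (-241.5)|/2
= 320.95/2 = 160.475

160.475


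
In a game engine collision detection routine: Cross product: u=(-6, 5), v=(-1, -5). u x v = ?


u x v = u_x*v_y - u_y*v_x = (-6)*(-5) - 5*(-1)
= 30 - (-5) = 35

35


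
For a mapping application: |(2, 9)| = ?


|u| = sqrt(2^2 + 9^2) = sqrt(85) = 9.2195

9.2195


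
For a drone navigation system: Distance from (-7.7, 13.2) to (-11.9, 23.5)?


dx=-4.2, dy=10.3
d^2 = (-4.2)^2 + 10.3^2 = 123.73
d = sqrt(123.73) = 11.1234

11.1234


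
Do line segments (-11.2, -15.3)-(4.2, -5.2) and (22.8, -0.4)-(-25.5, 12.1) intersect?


Cross products: d1=1144.67, d2=464.34, d3=-113.94, d4=566.39
d1*d2 < 0 and d3*d4 < 0? no

No, they don't intersect


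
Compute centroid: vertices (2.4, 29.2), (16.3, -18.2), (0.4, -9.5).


Centroid = ((x_A+x_B+x_C)/3, (y_A+y_B+y_C)/3)
= ((2.4+16.3+0.4)/3, (29.2+(-18.2)+(-9.5))/3)
= (6.3667, 0.5)

(6.3667, 0.5)


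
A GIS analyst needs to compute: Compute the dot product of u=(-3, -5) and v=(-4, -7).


u . v = u_x*v_x + u_y*v_y = (-3)*(-4) + (-5)*(-7)
= 12 + 35 = 47

47


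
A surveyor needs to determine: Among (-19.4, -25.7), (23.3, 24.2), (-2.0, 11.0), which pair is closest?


d(P0,P1) = 65.6757, d(P0,P2) = 40.6159, d(P1,P2) = 28.5365
Closest: P1 and P2

Closest pair: (23.3, 24.2) and (-2.0, 11.0), distance = 28.5365


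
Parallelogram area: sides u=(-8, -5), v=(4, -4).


|u x v| = |(-8)*(-4) - (-5)*4|
= |32 - (-20)| = 52

52


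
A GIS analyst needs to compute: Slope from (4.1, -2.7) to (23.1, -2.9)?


slope = (y2-y1)/(x2-x1) = ((-2.9)-(-2.7))/(23.1-4.1) = (-0.2)/19 = -0.0105

-0.0105


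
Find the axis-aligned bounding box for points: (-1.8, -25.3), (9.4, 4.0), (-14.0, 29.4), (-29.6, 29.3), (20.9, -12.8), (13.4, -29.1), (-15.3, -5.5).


x range: [-29.6, 20.9]
y range: [-29.1, 29.4]
Bounding box: (-29.6,-29.1) to (20.9,29.4)

(-29.6,-29.1) to (20.9,29.4)


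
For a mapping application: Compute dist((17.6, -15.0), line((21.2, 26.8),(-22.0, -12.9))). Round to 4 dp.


|cross product| = 1662.84
|line direction| = sqrt(3442.33) = 58.6714
Distance = 1662.84/sqrt(3442.33) = 28.3416

28.3416


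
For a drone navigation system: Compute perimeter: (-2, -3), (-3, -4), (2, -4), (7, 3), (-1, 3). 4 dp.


Sides: (-2, -3)->(-3, -4): sqrt(2) = 1.414214, (-3, -4)->(2, -4): sqrt(25) = 5, (2, -4)->(7, 3): sqrt(74) = 8.602325, (7, 3)->(-1, 3): sqrt(64) = 8, (-1, 3)->(-2, -3): sqrt(37) = 6.082763
Sum = 29.099302
Perimeter = 29.0993

29.0993


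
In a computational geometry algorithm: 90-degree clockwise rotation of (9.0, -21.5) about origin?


90° CW: (x,y) -> (y, -x)
(9,-21.5) -> (-21.5, -9)

(-21.5, -9)


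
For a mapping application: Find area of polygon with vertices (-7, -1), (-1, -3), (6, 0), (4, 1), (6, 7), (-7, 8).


Shoelace sum: ((-7)*(-3) - (-1)*(-1)) + ((-1)*0 - 6*(-3)) + (6*1 - 4*0) + (4*7 - 6*1) + (6*8 - (-7)*7) + ((-7)*(-1) - (-7)*8)
= 226
Area = |226|/2 = 113

113


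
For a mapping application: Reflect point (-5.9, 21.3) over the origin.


Reflection over origin: (x,y) -> (-x,-y)
(-5.9, 21.3) -> (5.9, -21.3)

(5.9, -21.3)


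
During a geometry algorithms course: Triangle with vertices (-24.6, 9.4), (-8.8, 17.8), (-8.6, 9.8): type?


Side lengths squared: AB^2=320.2, BC^2=64.04, CA^2=256.16
Sorted: [64.04, 256.16, 320.2]
By sides: Scalene, By angles: Right

Scalene, Right


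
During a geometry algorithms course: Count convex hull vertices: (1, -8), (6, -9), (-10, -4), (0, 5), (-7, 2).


Convex hull vertices (CCW): (-10, -4), (1, -8), (6, -9), (0, 5), (-7, 2)
Count = 5

5


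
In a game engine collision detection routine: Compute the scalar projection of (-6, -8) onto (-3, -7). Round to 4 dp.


u.v = 74, |v| = sqrt(58) = 7.6158
Scalar projection = u.v / |v| = 74 / sqrt(58) = 9.7167

9.7167


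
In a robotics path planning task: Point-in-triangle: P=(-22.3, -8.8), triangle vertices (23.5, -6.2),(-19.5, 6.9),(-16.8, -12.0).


Cross products: AB x AP = 711.78, BC x BP = -95.31, CA x CP = 160.86
All same sign? no

No, outside


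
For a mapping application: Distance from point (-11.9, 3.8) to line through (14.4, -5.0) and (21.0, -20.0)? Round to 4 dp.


|cross product| = 336.42
|line direction| = sqrt(268.56) = 16.3878
Distance = 336.42/sqrt(268.56) = 20.5287

20.5287


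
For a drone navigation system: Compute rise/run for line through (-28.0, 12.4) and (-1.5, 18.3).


slope = (y2-y1)/(x2-x1) = (18.3-12.4)/((-1.5)-(-28)) = 5.9/26.5 = 0.2226

0.2226


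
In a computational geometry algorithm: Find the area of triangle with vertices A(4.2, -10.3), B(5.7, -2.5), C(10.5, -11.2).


Area = |x_A(y_B-y_C) + x_B(y_C-y_A) + x_C(y_A-y_B)|/2
= |36.54 + (-5.13) + (-81.9)|/2
= 50.49/2 = 25.245

25.245


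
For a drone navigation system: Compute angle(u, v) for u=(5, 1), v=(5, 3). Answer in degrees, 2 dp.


u.v = 28, |u| = sqrt(26) = 5.099, |v| = sqrt(34) = 5.831
cos(theta) = u.v/(|u||v|) = 28/sqrt(884) = 0.941742
theta = acos(0.941742) = 19.65 degrees

19.65 degrees


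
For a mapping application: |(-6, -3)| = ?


|u| = sqrt((-6)^2 + (-3)^2) = sqrt(45) = 6.7082

6.7082


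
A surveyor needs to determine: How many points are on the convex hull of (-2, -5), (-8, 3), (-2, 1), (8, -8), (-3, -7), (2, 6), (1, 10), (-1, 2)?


Convex hull vertices (CCW): (-8, 3), (-3, -7), (8, -8), (1, 10)
Count = 4

4


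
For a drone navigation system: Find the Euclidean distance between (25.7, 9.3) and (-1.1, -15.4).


dx=-26.8, dy=-24.7
d^2 = (-26.8)^2 + (-24.7)^2 = 1328.33
d = sqrt(1328.33) = 36.4463

36.4463


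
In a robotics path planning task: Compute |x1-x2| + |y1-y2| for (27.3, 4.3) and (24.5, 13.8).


|27.3-24.5| + |4.3-13.8| = 2.8 + 9.5 = 12.3

12.3


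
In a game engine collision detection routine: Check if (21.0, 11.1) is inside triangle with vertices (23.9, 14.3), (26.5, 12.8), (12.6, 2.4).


Cross products: AB x AP = -12.67, BC x BP = -33.57, CA x CP = -1.65
All same sign? yes

Yes, inside


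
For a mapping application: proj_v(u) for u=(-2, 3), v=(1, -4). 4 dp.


u.v = -14, |v| = sqrt(17) = 4.1231
Scalar projection = u.v / |v| = -14 / sqrt(17) = -3.3955

-3.3955


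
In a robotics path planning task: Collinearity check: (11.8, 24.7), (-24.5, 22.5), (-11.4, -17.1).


Cross product: ((-24.5)-11.8)*((-17.1)-24.7) - (22.5-24.7)*((-11.4)-11.8)
= 1466.3

No, not collinear


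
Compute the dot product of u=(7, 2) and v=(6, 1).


u . v = u_x*v_x + u_y*v_y = 7*6 + 2*1
= 42 + 2 = 44

44


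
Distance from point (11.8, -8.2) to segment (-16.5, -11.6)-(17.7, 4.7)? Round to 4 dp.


Project P onto AB: t = 0.7129 (clamped to [0,1])
Closest point on segment: (7.882, 0.0206)
Distance: 9.1066

9.1066


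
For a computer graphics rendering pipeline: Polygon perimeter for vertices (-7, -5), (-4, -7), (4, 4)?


Sides: (-7, -5)->(-4, -7): sqrt(13) = 3.605551, (-4, -7)->(4, 4): sqrt(185) = 13.601471, (4, 4)->(-7, -5): sqrt(202) = 14.21267
Sum = 31.419692
Perimeter = 31.4197

31.4197


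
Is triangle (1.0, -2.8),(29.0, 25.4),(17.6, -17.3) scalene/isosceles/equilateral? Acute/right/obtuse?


Side lengths squared: AB^2=1579.24, BC^2=1953.25, CA^2=485.81
Sorted: [485.81, 1579.24, 1953.25]
By sides: Scalene, By angles: Acute

Scalene, Acute


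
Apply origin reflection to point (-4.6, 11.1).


Reflection over origin: (x,y) -> (-x,-y)
(-4.6, 11.1) -> (4.6, -11.1)

(4.6, -11.1)


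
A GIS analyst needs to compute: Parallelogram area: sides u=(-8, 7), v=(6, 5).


|u x v| = |(-8)*5 - 7*6|
= |(-40) - 42| = 82

82


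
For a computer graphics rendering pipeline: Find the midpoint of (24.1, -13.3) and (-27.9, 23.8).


M = ((24.1+(-27.9))/2, ((-13.3)+23.8)/2)
= (-1.9, 5.25)

(-1.9, 5.25)


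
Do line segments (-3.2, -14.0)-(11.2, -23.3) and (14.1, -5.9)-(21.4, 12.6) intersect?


Cross products: d1=260.92, d2=-73.37, d3=277.53, d4=611.82
d1*d2 < 0 and d3*d4 < 0? no

No, they don't intersect


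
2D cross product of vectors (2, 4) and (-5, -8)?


u x v = u_x*v_y - u_y*v_x = 2*(-8) - 4*(-5)
= (-16) - (-20) = 4

4


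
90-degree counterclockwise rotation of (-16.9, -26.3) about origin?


90° CCW: (x,y) -> (-y, x)
(-16.9,-26.3) -> (26.3, -16.9)

(26.3, -16.9)


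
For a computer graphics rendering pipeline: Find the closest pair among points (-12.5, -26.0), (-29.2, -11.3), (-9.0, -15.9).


d(P0,P1) = 22.2481, d(P0,P2) = 10.6892, d(P1,P2) = 20.7171
Closest: P0 and P2

Closest pair: (-12.5, -26.0) and (-9.0, -15.9), distance = 10.6892


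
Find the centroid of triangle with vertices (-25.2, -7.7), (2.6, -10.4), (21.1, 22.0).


Centroid = ((x_A+x_B+x_C)/3, (y_A+y_B+y_C)/3)
= (((-25.2)+2.6+21.1)/3, ((-7.7)+(-10.4)+22)/3)
= (-0.5, 1.3)

(-0.5, 1.3)


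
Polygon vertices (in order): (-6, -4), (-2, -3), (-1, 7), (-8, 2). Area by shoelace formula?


Shoelace sum: ((-6)*(-3) - (-2)*(-4)) + ((-2)*7 - (-1)*(-3)) + ((-1)*2 - (-8)*7) + ((-8)*(-4) - (-6)*2)
= 91
Area = |91|/2 = 45.5

45.5


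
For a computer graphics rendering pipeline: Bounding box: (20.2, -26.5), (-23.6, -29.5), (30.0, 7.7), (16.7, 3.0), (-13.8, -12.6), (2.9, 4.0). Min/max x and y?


x range: [-23.6, 30]
y range: [-29.5, 7.7]
Bounding box: (-23.6,-29.5) to (30,7.7)

(-23.6,-29.5) to (30,7.7)


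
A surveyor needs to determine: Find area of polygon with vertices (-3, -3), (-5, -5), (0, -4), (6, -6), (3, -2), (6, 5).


Shoelace sum: ((-3)*(-5) - (-5)*(-3)) + ((-5)*(-4) - 0*(-5)) + (0*(-6) - 6*(-4)) + (6*(-2) - 3*(-6)) + (3*5 - 6*(-2)) + (6*(-3) - (-3)*5)
= 74
Area = |74|/2 = 37

37


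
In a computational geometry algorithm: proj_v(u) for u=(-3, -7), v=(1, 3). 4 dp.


u.v = -24, |v| = sqrt(10) = 3.1623
Scalar projection = u.v / |v| = -24 / sqrt(10) = -7.5895

-7.5895


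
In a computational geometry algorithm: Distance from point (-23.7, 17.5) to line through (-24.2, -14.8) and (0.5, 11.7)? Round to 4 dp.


|cross product| = 784.56
|line direction| = sqrt(1312.34) = 36.2262
Distance = 784.56/sqrt(1312.34) = 21.6572

21.6572


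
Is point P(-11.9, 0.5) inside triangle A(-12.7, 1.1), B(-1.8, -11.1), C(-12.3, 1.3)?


Cross products: AB x AP = 3.22, BC x BP = 3.44, CA x CP = 0.4
All same sign? yes

Yes, inside


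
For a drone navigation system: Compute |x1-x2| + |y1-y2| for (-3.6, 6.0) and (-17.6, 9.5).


|(-3.6)-(-17.6)| + |6-9.5| = 14 + 3.5 = 17.5

17.5


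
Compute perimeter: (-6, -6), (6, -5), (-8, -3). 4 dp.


Sides: (-6, -6)->(6, -5): sqrt(145) = 12.041595, (6, -5)->(-8, -3): sqrt(200) = 14.142136, (-8, -3)->(-6, -6): sqrt(13) = 3.605551
Sum = 29.789282
Perimeter = 29.7893

29.7893


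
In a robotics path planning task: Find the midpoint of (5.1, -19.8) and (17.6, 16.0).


M = ((5.1+17.6)/2, ((-19.8)+16)/2)
= (11.35, -1.9)

(11.35, -1.9)


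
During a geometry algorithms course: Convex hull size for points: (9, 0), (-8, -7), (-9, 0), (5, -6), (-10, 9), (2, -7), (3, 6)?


Convex hull vertices (CCW): (-10, 9), (-9, 0), (-8, -7), (2, -7), (5, -6), (9, 0), (3, 6)
Count = 7

7


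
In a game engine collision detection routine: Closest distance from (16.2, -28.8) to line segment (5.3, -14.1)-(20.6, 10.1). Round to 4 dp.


Project P onto AB: t = 0 (clamped to [0,1])
Closest point on segment: (5.3, -14.1)
Distance: 18.3003

18.3003


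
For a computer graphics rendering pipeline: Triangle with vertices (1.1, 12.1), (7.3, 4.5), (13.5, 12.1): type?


Side lengths squared: AB^2=96.2, BC^2=96.2, CA^2=153.76
Sorted: [96.2, 96.2, 153.76]
By sides: Isosceles, By angles: Acute

Isosceles, Acute


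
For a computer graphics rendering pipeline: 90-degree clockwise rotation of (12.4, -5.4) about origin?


90° CW: (x,y) -> (y, -x)
(12.4,-5.4) -> (-5.4, -12.4)

(-5.4, -12.4)


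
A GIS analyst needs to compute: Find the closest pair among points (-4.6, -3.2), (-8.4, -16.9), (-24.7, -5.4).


d(P0,P1) = 14.2172, d(P0,P2) = 20.22, d(P1,P2) = 19.9484
Closest: P0 and P1

Closest pair: (-4.6, -3.2) and (-8.4, -16.9), distance = 14.2172


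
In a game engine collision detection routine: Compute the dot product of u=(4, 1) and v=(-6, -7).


u . v = u_x*v_x + u_y*v_y = 4*(-6) + 1*(-7)
= (-24) + (-7) = -31

-31


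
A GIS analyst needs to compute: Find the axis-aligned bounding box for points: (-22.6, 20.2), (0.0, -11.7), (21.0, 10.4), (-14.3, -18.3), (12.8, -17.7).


x range: [-22.6, 21]
y range: [-18.3, 20.2]
Bounding box: (-22.6,-18.3) to (21,20.2)

(-22.6,-18.3) to (21,20.2)


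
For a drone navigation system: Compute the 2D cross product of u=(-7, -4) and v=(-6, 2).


u x v = u_x*v_y - u_y*v_x = (-7)*2 - (-4)*(-6)
= (-14) - 24 = -38

-38


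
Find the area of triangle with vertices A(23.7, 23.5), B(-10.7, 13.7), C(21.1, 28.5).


Area = |x_A(y_B-y_C) + x_B(y_C-y_A) + x_C(y_A-y_B)|/2
= |(-350.76) + (-53.5) + 206.78|/2
= 197.48/2 = 98.74

98.74


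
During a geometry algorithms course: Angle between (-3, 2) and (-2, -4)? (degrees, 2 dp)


u.v = -2, |u| = sqrt(13) = 3.6056, |v| = sqrt(20) = 4.4721
cos(theta) = u.v/(|u||v|) = -2/sqrt(260) = -0.124035
theta = acos(-0.124035) = 97.13 degrees

97.13 degrees


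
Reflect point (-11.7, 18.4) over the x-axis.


Reflection over x-axis: (x,y) -> (x,-y)
(-11.7, 18.4) -> (-11.7, -18.4)

(-11.7, -18.4)


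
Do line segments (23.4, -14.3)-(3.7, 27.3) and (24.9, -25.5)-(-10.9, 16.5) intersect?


Cross products: d1=-337.96, d2=-999.84, d3=158.24, d4=820.12
d1*d2 < 0 and d3*d4 < 0? no

No, they don't intersect


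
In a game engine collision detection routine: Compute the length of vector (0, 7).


|u| = sqrt(0^2 + 7^2) = sqrt(49) = 7

7


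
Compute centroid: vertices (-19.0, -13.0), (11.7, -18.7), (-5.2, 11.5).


Centroid = ((x_A+x_B+x_C)/3, (y_A+y_B+y_C)/3)
= (((-19)+11.7+(-5.2))/3, ((-13)+(-18.7)+11.5)/3)
= (-4.1667, -6.7333)

(-4.1667, -6.7333)


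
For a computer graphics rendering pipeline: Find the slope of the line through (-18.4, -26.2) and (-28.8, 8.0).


slope = (y2-y1)/(x2-x1) = (8-(-26.2))/((-28.8)-(-18.4)) = 34.2/(-10.4) = -3.2885

-3.2885


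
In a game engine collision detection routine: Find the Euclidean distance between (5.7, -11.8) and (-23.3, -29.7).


dx=-29, dy=-17.9
d^2 = (-29)^2 + (-17.9)^2 = 1161.41
d = sqrt(1161.41) = 34.0795

34.0795


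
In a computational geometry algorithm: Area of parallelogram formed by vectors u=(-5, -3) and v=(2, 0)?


|u x v| = |(-5)*0 - (-3)*2|
= |0 - (-6)| = 6

6


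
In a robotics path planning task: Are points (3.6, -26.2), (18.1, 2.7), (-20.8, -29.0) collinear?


Cross product: (18.1-3.6)*((-29)-(-26.2)) - (2.7-(-26.2))*((-20.8)-3.6)
= 664.56

No, not collinear


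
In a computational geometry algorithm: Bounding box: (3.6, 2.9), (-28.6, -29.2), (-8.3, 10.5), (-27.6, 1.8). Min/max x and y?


x range: [-28.6, 3.6]
y range: [-29.2, 10.5]
Bounding box: (-28.6,-29.2) to (3.6,10.5)

(-28.6,-29.2) to (3.6,10.5)


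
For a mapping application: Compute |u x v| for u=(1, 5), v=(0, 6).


|u x v| = |1*6 - 5*0|
= |6 - 0| = 6

6


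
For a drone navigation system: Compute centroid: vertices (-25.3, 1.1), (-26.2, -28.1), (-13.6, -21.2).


Centroid = ((x_A+x_B+x_C)/3, (y_A+y_B+y_C)/3)
= (((-25.3)+(-26.2)+(-13.6))/3, (1.1+(-28.1)+(-21.2))/3)
= (-21.7, -16.0667)

(-21.7, -16.0667)


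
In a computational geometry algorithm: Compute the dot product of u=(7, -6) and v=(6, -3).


u . v = u_x*v_x + u_y*v_y = 7*6 + (-6)*(-3)
= 42 + 18 = 60

60


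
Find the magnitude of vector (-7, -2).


|u| = sqrt((-7)^2 + (-2)^2) = sqrt(53) = 7.2801

7.2801


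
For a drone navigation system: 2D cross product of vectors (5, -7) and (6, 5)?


u x v = u_x*v_y - u_y*v_x = 5*5 - (-7)*6
= 25 - (-42) = 67

67


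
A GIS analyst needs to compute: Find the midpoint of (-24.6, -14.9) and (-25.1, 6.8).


M = (((-24.6)+(-25.1))/2, ((-14.9)+6.8)/2)
= (-24.85, -4.05)

(-24.85, -4.05)


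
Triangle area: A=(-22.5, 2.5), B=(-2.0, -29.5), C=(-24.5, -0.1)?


Area = |x_A(y_B-y_C) + x_B(y_C-y_A) + x_C(y_A-y_B)|/2
= |661.5 + 5.2 + (-784)|/2
= 117.3/2 = 58.65

58.65


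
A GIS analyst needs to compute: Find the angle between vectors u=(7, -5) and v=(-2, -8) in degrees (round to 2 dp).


u.v = 26, |u| = sqrt(74) = 8.6023, |v| = sqrt(68) = 8.2462
cos(theta) = u.v/(|u||v|) = 26/sqrt(5032) = 0.366525
theta = acos(0.366525) = 68.5 degrees

68.5 degrees


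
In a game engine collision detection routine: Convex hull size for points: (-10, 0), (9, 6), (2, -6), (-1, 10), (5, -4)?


Convex hull vertices (CCW): (-10, 0), (2, -6), (5, -4), (9, 6), (-1, 10)
Count = 5

5


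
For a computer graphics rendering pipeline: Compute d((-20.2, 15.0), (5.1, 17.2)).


dx=25.3, dy=2.2
d^2 = 25.3^2 + 2.2^2 = 644.93
d = sqrt(644.93) = 25.3955

25.3955


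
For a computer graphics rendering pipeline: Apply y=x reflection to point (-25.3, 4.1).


Reflection over y=x: (x,y) -> (y,x)
(-25.3, 4.1) -> (4.1, -25.3)

(4.1, -25.3)


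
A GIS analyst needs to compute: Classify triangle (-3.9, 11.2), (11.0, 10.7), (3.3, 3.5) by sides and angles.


Side lengths squared: AB^2=222.26, BC^2=111.13, CA^2=111.13
Sorted: [111.13, 111.13, 222.26]
By sides: Isosceles, By angles: Right

Isosceles, Right


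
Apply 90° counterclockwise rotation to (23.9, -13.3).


90° CCW: (x,y) -> (-y, x)
(23.9,-13.3) -> (13.3, 23.9)

(13.3, 23.9)


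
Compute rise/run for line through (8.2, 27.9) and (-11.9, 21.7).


slope = (y2-y1)/(x2-x1) = (21.7-27.9)/((-11.9)-8.2) = (-6.2)/(-20.1) = 0.3085

0.3085


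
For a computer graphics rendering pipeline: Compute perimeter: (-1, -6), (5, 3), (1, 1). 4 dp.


Sides: (-1, -6)->(5, 3): sqrt(117) = 10.816654, (5, 3)->(1, 1): sqrt(20) = 4.472136, (1, 1)->(-1, -6): sqrt(53) = 7.28011
Sum = 22.5689
Perimeter = 22.5689

22.5689


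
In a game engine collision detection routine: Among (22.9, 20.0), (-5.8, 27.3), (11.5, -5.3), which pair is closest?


d(P0,P1) = 29.6138, d(P0,P2) = 27.7498, d(P1,P2) = 36.906
Closest: P0 and P2

Closest pair: (22.9, 20.0) and (11.5, -5.3), distance = 27.7498


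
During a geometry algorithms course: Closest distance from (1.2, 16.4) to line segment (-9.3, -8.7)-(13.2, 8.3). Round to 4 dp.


Project P onto AB: t = 0.8336 (clamped to [0,1])
Closest point on segment: (9.4568, 5.4718)
Distance: 13.6967

13.6967


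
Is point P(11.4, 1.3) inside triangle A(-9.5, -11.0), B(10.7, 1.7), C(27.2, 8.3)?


Cross products: AB x AP = -16.97, BC x BP = -11.22, CA x CP = -48.04
All same sign? yes

Yes, inside


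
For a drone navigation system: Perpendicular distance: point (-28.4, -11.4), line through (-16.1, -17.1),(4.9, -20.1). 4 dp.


|cross product| = 82.8
|line direction| = sqrt(450) = 21.2132
Distance = 82.8/sqrt(450) = 3.9032

3.9032


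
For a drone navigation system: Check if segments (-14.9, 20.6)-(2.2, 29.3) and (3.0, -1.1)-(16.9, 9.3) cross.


Cross products: d1=487.79, d2=430.88, d3=-526.8, d4=-469.89
d1*d2 < 0 and d3*d4 < 0? no

No, they don't intersect


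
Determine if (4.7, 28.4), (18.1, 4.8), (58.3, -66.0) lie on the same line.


Cross product: (18.1-4.7)*((-66)-28.4) - (4.8-28.4)*(58.3-4.7)
= 0

Yes, collinear


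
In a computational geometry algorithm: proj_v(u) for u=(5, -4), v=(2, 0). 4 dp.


u.v = 10, |v| = sqrt(4) = 2
Scalar projection = u.v / |v| = 10 / sqrt(4) = 5

5


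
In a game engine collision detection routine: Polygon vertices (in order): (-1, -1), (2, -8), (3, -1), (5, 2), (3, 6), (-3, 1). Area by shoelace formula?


Shoelace sum: ((-1)*(-8) - 2*(-1)) + (2*(-1) - 3*(-8)) + (3*2 - 5*(-1)) + (5*6 - 3*2) + (3*1 - (-3)*6) + ((-3)*(-1) - (-1)*1)
= 92
Area = |92|/2 = 46

46


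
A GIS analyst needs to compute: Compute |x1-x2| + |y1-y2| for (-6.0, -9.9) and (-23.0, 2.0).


|(-6)-(-23)| + |(-9.9)-2| = 17 + 11.9 = 28.9

28.9


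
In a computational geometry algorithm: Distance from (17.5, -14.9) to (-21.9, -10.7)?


dx=-39.4, dy=4.2
d^2 = (-39.4)^2 + 4.2^2 = 1570
d = sqrt(1570) = 39.6232

39.6232


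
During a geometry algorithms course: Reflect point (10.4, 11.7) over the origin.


Reflection over origin: (x,y) -> (-x,-y)
(10.4, 11.7) -> (-10.4, -11.7)

(-10.4, -11.7)


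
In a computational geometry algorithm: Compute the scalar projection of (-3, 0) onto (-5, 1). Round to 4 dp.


u.v = 15, |v| = sqrt(26) = 5.099
Scalar projection = u.v / |v| = 15 / sqrt(26) = 2.9417

2.9417


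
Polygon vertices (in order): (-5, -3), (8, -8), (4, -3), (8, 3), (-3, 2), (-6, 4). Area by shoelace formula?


Shoelace sum: ((-5)*(-8) - 8*(-3)) + (8*(-3) - 4*(-8)) + (4*3 - 8*(-3)) + (8*2 - (-3)*3) + ((-3)*4 - (-6)*2) + ((-6)*(-3) - (-5)*4)
= 171
Area = |171|/2 = 85.5

85.5


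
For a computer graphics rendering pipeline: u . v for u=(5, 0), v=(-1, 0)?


u . v = u_x*v_x + u_y*v_y = 5*(-1) + 0*0
= (-5) + 0 = -5

-5


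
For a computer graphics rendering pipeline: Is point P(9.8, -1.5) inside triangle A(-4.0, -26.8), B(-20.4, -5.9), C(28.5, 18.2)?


Cross products: AB x AP = -703.34, BC x BP = -512.66, CA x CP = -201.25
All same sign? yes

Yes, inside


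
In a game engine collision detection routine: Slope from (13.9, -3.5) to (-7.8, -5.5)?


slope = (y2-y1)/(x2-x1) = ((-5.5)-(-3.5))/((-7.8)-13.9) = (-2)/(-21.7) = 0.0922

0.0922


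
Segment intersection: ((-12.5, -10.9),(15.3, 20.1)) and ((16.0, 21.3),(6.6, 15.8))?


Cross products: d1=145.93, d2=7.43, d3=11.66, d4=150.16
d1*d2 < 0 and d3*d4 < 0? no

No, they don't intersect


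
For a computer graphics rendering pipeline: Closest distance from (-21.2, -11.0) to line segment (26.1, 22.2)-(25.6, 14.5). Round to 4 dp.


Project P onto AB: t = 1 (clamped to [0,1])
Closest point on segment: (25.6, 14.5)
Distance: 53.2962

53.2962


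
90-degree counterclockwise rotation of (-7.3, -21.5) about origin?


90° CCW: (x,y) -> (-y, x)
(-7.3,-21.5) -> (21.5, -7.3)

(21.5, -7.3)


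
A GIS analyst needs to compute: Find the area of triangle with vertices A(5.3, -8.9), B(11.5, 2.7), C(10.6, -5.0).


Area = |x_A(y_B-y_C) + x_B(y_C-y_A) + x_C(y_A-y_B)|/2
= |40.81 + 44.85 + (-122.96)|/2
= 37.3/2 = 18.65

18.65


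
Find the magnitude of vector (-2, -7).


|u| = sqrt((-2)^2 + (-7)^2) = sqrt(53) = 7.2801

7.2801


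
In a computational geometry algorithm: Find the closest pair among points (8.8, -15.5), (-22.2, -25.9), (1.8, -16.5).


d(P0,P1) = 32.698, d(P0,P2) = 7.0711, d(P1,P2) = 25.7752
Closest: P0 and P2

Closest pair: (8.8, -15.5) and (1.8, -16.5), distance = 7.0711


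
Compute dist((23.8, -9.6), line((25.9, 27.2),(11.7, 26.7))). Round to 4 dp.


|cross product| = 521.51
|line direction| = sqrt(201.89) = 14.2088
Distance = 521.51/sqrt(201.89) = 36.7033

36.7033


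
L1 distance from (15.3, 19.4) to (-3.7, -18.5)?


|15.3-(-3.7)| + |19.4-(-18.5)| = 19 + 37.9 = 56.9

56.9


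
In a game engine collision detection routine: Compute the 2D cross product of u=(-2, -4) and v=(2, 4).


u x v = u_x*v_y - u_y*v_x = (-2)*4 - (-4)*2
= (-8) - (-8) = 0

0


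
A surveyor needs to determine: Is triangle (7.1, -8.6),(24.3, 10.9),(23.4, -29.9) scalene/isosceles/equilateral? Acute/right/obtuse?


Side lengths squared: AB^2=676.09, BC^2=1665.45, CA^2=719.38
Sorted: [676.09, 719.38, 1665.45]
By sides: Scalene, By angles: Obtuse

Scalene, Obtuse


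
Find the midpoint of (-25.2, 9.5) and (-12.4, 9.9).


M = (((-25.2)+(-12.4))/2, (9.5+9.9)/2)
= (-18.8, 9.7)

(-18.8, 9.7)


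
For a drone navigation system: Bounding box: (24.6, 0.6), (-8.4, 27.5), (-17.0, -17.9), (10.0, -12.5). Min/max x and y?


x range: [-17, 24.6]
y range: [-17.9, 27.5]
Bounding box: (-17,-17.9) to (24.6,27.5)

(-17,-17.9) to (24.6,27.5)


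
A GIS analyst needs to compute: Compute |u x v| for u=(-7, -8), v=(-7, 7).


|u x v| = |(-7)*7 - (-8)*(-7)|
= |(-49) - 56| = 105

105


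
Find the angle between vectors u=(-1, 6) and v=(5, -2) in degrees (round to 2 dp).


u.v = -17, |u| = sqrt(37) = 6.0828, |v| = sqrt(29) = 5.3852
cos(theta) = u.v/(|u||v|) = -17/sqrt(1073) = -0.518978
theta = acos(-0.518978) = 121.26 degrees

121.26 degrees


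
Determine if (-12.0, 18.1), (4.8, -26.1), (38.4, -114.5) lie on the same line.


Cross product: (4.8-(-12))*((-114.5)-18.1) - ((-26.1)-18.1)*(38.4-(-12))
= 0

Yes, collinear


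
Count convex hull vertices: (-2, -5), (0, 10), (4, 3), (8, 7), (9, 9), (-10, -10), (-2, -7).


Convex hull vertices (CCW): (-10, -10), (-2, -7), (8, 7), (9, 9), (0, 10)
Count = 5

5


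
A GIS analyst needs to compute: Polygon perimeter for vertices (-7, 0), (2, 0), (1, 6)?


Sides: (-7, 0)->(2, 0): sqrt(81) = 9, (2, 0)->(1, 6): sqrt(37) = 6.082763, (1, 6)->(-7, 0): sqrt(100) = 10
Sum = 25.082763
Perimeter = 25.0828

25.0828


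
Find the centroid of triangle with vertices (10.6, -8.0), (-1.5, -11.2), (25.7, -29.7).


Centroid = ((x_A+x_B+x_C)/3, (y_A+y_B+y_C)/3)
= ((10.6+(-1.5)+25.7)/3, ((-8)+(-11.2)+(-29.7))/3)
= (11.6, -16.3)

(11.6, -16.3)


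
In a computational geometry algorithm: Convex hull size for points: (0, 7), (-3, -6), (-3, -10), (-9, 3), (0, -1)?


Convex hull vertices (CCW): (-9, 3), (-3, -10), (0, -1), (0, 7)
Count = 4

4


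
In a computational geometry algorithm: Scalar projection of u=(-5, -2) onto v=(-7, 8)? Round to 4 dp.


u.v = 19, |v| = sqrt(113) = 10.6301
Scalar projection = u.v / |v| = 19 / sqrt(113) = 1.7874

1.7874


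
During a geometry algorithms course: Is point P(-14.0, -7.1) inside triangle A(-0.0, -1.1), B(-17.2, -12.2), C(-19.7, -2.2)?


Cross products: AB x AP = -52.2, BC x BP = -44.75, CA x CP = -102.8
All same sign? yes

Yes, inside


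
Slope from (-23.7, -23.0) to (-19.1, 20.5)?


slope = (y2-y1)/(x2-x1) = (20.5-(-23))/((-19.1)-(-23.7)) = 43.5/4.6 = 9.4565

9.4565


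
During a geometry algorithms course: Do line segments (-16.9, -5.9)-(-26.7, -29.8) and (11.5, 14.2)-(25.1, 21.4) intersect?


Cross products: d1=-68.88, d2=-323.36, d3=481.78, d4=736.26
d1*d2 < 0 and d3*d4 < 0? no

No, they don't intersect


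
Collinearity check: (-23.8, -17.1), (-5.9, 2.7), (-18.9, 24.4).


Cross product: ((-5.9)-(-23.8))*(24.4-(-17.1)) - (2.7-(-17.1))*((-18.9)-(-23.8))
= 645.83

No, not collinear


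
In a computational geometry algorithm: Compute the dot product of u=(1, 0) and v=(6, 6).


u . v = u_x*v_x + u_y*v_y = 1*6 + 0*6
= 6 + 0 = 6

6


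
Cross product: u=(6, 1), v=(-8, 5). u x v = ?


u x v = u_x*v_y - u_y*v_x = 6*5 - 1*(-8)
= 30 - (-8) = 38

38


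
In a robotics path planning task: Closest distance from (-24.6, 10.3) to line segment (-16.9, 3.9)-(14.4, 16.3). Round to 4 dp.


Project P onto AB: t = 0 (clamped to [0,1])
Closest point on segment: (-16.9, 3.9)
Distance: 10.0125

10.0125


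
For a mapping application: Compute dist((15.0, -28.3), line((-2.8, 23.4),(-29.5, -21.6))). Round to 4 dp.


|cross product| = 2181.39
|line direction| = sqrt(2737.89) = 52.3249
Distance = 2181.39/sqrt(2737.89) = 41.6894

41.6894


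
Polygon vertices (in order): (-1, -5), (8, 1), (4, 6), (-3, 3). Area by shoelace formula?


Shoelace sum: ((-1)*1 - 8*(-5)) + (8*6 - 4*1) + (4*3 - (-3)*6) + ((-3)*(-5) - (-1)*3)
= 131
Area = |131|/2 = 65.5

65.5


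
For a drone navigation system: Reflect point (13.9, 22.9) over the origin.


Reflection over origin: (x,y) -> (-x,-y)
(13.9, 22.9) -> (-13.9, -22.9)

(-13.9, -22.9)


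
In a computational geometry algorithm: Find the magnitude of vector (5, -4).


|u| = sqrt(5^2 + (-4)^2) = sqrt(41) = 6.4031

6.4031


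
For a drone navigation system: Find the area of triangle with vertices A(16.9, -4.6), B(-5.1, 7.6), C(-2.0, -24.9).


Area = |x_A(y_B-y_C) + x_B(y_C-y_A) + x_C(y_A-y_B)|/2
= |549.25 + 103.53 + 24.4|/2
= 677.18/2 = 338.59

338.59


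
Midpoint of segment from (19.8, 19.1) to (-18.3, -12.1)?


M = ((19.8+(-18.3))/2, (19.1+(-12.1))/2)
= (0.75, 3.5)

(0.75, 3.5)


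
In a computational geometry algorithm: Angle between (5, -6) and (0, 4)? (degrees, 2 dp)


u.v = -24, |u| = sqrt(61) = 7.8102, |v| = sqrt(16) = 4
cos(theta) = u.v/(|u||v|) = -24/sqrt(976) = -0.768221
theta = acos(-0.768221) = 140.19 degrees

140.19 degrees


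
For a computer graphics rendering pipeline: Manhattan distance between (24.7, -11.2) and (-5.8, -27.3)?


|24.7-(-5.8)| + |(-11.2)-(-27.3)| = 30.5 + 16.1 = 46.6

46.6


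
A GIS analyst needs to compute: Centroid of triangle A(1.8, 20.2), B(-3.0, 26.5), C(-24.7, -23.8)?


Centroid = ((x_A+x_B+x_C)/3, (y_A+y_B+y_C)/3)
= ((1.8+(-3)+(-24.7))/3, (20.2+26.5+(-23.8))/3)
= (-8.6333, 7.6333)

(-8.6333, 7.6333)


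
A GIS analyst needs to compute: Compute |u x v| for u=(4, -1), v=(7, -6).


|u x v| = |4*(-6) - (-1)*7|
= |(-24) - (-7)| = 17

17


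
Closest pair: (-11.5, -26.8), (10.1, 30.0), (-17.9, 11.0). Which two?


d(P0,P1) = 60.7684, d(P0,P2) = 38.338, d(P1,P2) = 33.8378
Closest: P1 and P2

Closest pair: (10.1, 30.0) and (-17.9, 11.0), distance = 33.8378


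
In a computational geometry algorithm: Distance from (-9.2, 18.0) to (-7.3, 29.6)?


dx=1.9, dy=11.6
d^2 = 1.9^2 + 11.6^2 = 138.17
d = sqrt(138.17) = 11.7546

11.7546


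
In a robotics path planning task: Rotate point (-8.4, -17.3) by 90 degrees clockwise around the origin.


90° CW: (x,y) -> (y, -x)
(-8.4,-17.3) -> (-17.3, 8.4)

(-17.3, 8.4)


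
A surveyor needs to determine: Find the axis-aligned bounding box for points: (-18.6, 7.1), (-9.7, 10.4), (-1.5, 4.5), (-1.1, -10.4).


x range: [-18.6, -1.1]
y range: [-10.4, 10.4]
Bounding box: (-18.6,-10.4) to (-1.1,10.4)

(-18.6,-10.4) to (-1.1,10.4)


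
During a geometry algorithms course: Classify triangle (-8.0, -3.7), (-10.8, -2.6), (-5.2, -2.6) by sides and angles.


Side lengths squared: AB^2=9.05, BC^2=31.36, CA^2=9.05
Sorted: [9.05, 9.05, 31.36]
By sides: Isosceles, By angles: Obtuse

Isosceles, Obtuse


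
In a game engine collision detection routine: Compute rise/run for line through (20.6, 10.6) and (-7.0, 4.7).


slope = (y2-y1)/(x2-x1) = (4.7-10.6)/((-7)-20.6) = (-5.9)/(-27.6) = 0.2138

0.2138


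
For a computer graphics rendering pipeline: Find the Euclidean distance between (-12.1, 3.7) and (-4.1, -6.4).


dx=8, dy=-10.1
d^2 = 8^2 + (-10.1)^2 = 166.01
d = sqrt(166.01) = 12.8845

12.8845


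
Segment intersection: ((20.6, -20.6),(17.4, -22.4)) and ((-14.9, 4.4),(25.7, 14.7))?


Cross products: d1=-1380.65, d2=-1420.77, d3=-143.9, d4=-103.78
d1*d2 < 0 and d3*d4 < 0? no

No, they don't intersect


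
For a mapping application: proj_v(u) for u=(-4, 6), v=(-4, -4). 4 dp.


u.v = -8, |v| = sqrt(32) = 5.6569
Scalar projection = u.v / |v| = -8 / sqrt(32) = -1.4142

-1.4142


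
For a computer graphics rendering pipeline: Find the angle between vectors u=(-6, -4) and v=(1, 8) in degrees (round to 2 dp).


u.v = -38, |u| = sqrt(52) = 7.2111, |v| = sqrt(65) = 8.0623
cos(theta) = u.v/(|u||v|) = -38/sqrt(3380) = -0.65362
theta = acos(-0.65362) = 130.82 degrees

130.82 degrees


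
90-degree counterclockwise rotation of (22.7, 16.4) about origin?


90° CCW: (x,y) -> (-y, x)
(22.7,16.4) -> (-16.4, 22.7)

(-16.4, 22.7)


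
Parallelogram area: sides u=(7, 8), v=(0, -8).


|u x v| = |7*(-8) - 8*0|
= |(-56) - 0| = 56

56


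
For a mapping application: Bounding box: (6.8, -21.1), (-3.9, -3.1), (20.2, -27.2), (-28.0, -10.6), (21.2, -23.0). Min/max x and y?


x range: [-28, 21.2]
y range: [-27.2, -3.1]
Bounding box: (-28,-27.2) to (21.2,-3.1)

(-28,-27.2) to (21.2,-3.1)


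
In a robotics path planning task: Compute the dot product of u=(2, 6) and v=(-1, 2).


u . v = u_x*v_x + u_y*v_y = 2*(-1) + 6*2
= (-2) + 12 = 10

10


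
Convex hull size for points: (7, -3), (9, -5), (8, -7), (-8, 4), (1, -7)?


Convex hull vertices (CCW): (-8, 4), (1, -7), (8, -7), (9, -5), (7, -3)
Count = 5

5


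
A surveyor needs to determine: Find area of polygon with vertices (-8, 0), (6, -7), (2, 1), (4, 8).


Shoelace sum: ((-8)*(-7) - 6*0) + (6*1 - 2*(-7)) + (2*8 - 4*1) + (4*0 - (-8)*8)
= 152
Area = |152|/2 = 76

76


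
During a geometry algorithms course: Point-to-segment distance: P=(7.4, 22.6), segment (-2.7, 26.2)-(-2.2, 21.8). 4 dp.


Project P onto AB: t = 1 (clamped to [0,1])
Closest point on segment: (-2.2, 21.8)
Distance: 9.6333

9.6333


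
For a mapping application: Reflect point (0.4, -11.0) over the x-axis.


Reflection over x-axis: (x,y) -> (x,-y)
(0.4, -11) -> (0.4, 11)

(0.4, 11)


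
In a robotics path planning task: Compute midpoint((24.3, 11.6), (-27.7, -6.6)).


M = ((24.3+(-27.7))/2, (11.6+(-6.6))/2)
= (-1.7, 2.5)

(-1.7, 2.5)


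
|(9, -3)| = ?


|u| = sqrt(9^2 + (-3)^2) = sqrt(90) = 9.4868

9.4868


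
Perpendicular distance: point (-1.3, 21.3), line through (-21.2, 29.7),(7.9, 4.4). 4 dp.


|cross product| = 259.03
|line direction| = sqrt(1486.9) = 38.5603
Distance = 259.03/sqrt(1486.9) = 6.7175

6.7175


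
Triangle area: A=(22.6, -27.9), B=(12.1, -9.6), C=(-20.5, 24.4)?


Area = |x_A(y_B-y_C) + x_B(y_C-y_A) + x_C(y_A-y_B)|/2
= |(-768.4) + 632.83 + 375.15|/2
= 239.58/2 = 119.79

119.79


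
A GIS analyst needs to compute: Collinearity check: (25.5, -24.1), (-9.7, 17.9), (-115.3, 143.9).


Cross product: ((-9.7)-25.5)*(143.9-(-24.1)) - (17.9-(-24.1))*((-115.3)-25.5)
= 0

Yes, collinear


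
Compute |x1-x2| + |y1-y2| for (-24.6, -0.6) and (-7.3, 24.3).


|(-24.6)-(-7.3)| + |(-0.6)-24.3| = 17.3 + 24.9 = 42.2

42.2


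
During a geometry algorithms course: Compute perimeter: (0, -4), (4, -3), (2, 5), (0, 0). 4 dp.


Sides: (0, -4)->(4, -3): sqrt(17) = 4.123106, (4, -3)->(2, 5): sqrt(68) = 8.246211, (2, 5)->(0, 0): sqrt(29) = 5.385165, (0, 0)->(0, -4): sqrt(16) = 4
Sum = 21.754482
Perimeter = 21.7545

21.7545


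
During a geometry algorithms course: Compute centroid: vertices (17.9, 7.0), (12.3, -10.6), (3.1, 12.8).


Centroid = ((x_A+x_B+x_C)/3, (y_A+y_B+y_C)/3)
= ((17.9+12.3+3.1)/3, (7+(-10.6)+12.8)/3)
= (11.1, 3.0667)

(11.1, 3.0667)


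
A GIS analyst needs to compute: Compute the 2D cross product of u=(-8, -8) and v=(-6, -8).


u x v = u_x*v_y - u_y*v_x = (-8)*(-8) - (-8)*(-6)
= 64 - 48 = 16

16


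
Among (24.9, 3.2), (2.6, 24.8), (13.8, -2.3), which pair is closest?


d(P0,P1) = 31.0459, d(P0,P2) = 12.3879, d(P1,P2) = 29.3232
Closest: P0 and P2

Closest pair: (24.9, 3.2) and (13.8, -2.3), distance = 12.3879


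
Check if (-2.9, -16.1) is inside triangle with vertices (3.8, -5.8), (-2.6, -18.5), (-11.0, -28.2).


Cross products: AB x AP = -19.17, BC x BP = -23.07, CA x CP = -2.36
All same sign? yes

Yes, inside


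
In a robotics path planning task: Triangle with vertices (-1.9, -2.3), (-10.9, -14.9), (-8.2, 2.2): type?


Side lengths squared: AB^2=239.76, BC^2=299.7, CA^2=59.94
Sorted: [59.94, 239.76, 299.7]
By sides: Scalene, By angles: Right

Scalene, Right
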